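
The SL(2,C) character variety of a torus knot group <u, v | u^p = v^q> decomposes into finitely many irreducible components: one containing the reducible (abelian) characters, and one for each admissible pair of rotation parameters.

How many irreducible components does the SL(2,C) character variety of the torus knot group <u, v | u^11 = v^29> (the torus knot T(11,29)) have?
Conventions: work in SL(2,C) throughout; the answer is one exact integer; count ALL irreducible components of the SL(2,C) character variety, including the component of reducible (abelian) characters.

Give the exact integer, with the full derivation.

In the torus knot group T(11,29), u^11 = v^29 is central, so an irreducible representation sends it to +I or -I (Schur).
On an irreducible component, tr(u) is locked at 2*cos(pi*alpha/11) for some alpha in 1..10, and tr(v) at 2*cos(pi*beta/29) for some beta in 1..28.
Consistency of u^11 = (-1)^alpha I with v^29 = (-1)^beta I forces alpha = beta (mod 2).
Counting: 5 odd alphas x 14 odd betas + 5 even alphas x 14 even betas = 70 + 70 = 140.
Total: 140 irreducible-character components + 1 reducible (abelian) component = 141.

141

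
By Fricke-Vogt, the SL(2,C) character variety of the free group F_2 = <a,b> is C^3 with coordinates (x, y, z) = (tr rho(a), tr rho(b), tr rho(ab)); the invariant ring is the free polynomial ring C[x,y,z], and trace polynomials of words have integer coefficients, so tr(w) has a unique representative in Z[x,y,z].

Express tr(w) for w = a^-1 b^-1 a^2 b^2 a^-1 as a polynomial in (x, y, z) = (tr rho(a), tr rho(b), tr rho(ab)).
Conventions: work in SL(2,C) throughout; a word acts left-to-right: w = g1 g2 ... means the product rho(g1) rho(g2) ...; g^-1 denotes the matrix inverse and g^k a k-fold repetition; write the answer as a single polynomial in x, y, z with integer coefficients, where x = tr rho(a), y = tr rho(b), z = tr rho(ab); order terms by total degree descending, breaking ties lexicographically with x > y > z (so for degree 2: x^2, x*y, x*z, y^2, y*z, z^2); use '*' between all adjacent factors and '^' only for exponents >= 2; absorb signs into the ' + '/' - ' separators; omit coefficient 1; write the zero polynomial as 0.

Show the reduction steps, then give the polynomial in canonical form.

-x^3*y^2*z + x^4*y + x^2*y^3 + x^2*y*z^2 - 4*x^2*y + y

reduce: trace(a b^2) = trace(b) trace(a b) - trace(a) = y*z - x
trace(a^2 b) = trace(a) trace(b a) - trace(b) = x*z - y
trace(a^2) = trace(a) trace(a) - trace(1) = x^2 - 2
so trace(a^2 b^2) = trace(b) trace(a^2 b) - trace(a^2) = x*y*z - x^2 - y^2 + 2
reduce: trace(b a^2 b^2) = trace(b) trace(a^2 b^2) - trace(a^2 b) = x*y^2*z - x^2*y - y^3 - x*z + 3*y
trace(b a b a) = trace(a b) trace(a b) - trace(1) = z^2 - 2
so trace(a b a^2 b) = trace(a) trace(b a b a) - trace(b a b) = x*z^2 - y*z - x
so trace(a b a^2) = trace(a) trace(a b a) - trace(a b) = x^2*z - x*y - z
so trace(b a^2 b^2 a) = trace(b) trace(a b a^2 b) - trace(a b a^2) = x*y*z^2 - x^2*z - y^2*z + z
reduce: trace(a^2 b^2 a^-1 b) = trace(b a^2 b^2) trace(a) - trace(b a^2 b^2 a) = x^2*y^2*z - x^3*y - x*y^3 - x*y*z^2 + y^2*z + 3*x*y - z
reduce: trace(a^-1 b^-1 a^2 b^2) = trace(a^2 b^2 a^-1) trace(b) - trace(a^2 b^2 a^-1 b) = -x^2*y^2*z + x^3*y + x*y^3 + x*y*z^2 - 4*x*y + z
trace(a^-1 b^-1 a^2 b^2 a^-1) = trace(a^-1 b^-1 a^2 b^2) trace(a) - trace(a^-1 b^-1 a^2 b^2 a) = -x^3*y^2*z + x^4*y + x^2*y^3 + x^2*y*z^2 - 4*x^2*y + y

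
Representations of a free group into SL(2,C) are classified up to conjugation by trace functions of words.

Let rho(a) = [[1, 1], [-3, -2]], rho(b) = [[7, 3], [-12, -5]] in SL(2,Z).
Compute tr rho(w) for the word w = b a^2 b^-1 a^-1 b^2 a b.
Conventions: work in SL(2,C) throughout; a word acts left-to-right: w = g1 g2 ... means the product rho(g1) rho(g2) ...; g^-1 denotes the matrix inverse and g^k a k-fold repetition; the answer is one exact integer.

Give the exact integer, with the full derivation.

152

rho(b) = [[7, 3], [-12, -5]]
... * rho(a) = [[1, 1], [-3, -2]]  ->  [[-2, 1], [3, -2]]
... * rho(a) = [[1, 1], [-3, -2]]  ->  [[-5, -4], [9, 7]]
... * rho(b^-1) = [[-5, -3], [12, 7]]  ->  [[-23, -13], [39, 22]]
... * rho(a^-1) = [[-2, -1], [3, 1]]  ->  [[7, 10], [-12, -17]]
... * rho(b) = [[7, 3], [-12, -5]]  ->  [[-71, -29], [120, 49]]
... * rho(b) = [[7, 3], [-12, -5]]  ->  [[-149, -68], [252, 115]]
... * rho(a) = [[1, 1], [-3, -2]]  ->  [[55, -13], [-93, 22]]
... * rho(b) = [[7, 3], [-12, -5]]  ->  [[541, 230], [-915, -389]]
tr = 541 + -389 = 152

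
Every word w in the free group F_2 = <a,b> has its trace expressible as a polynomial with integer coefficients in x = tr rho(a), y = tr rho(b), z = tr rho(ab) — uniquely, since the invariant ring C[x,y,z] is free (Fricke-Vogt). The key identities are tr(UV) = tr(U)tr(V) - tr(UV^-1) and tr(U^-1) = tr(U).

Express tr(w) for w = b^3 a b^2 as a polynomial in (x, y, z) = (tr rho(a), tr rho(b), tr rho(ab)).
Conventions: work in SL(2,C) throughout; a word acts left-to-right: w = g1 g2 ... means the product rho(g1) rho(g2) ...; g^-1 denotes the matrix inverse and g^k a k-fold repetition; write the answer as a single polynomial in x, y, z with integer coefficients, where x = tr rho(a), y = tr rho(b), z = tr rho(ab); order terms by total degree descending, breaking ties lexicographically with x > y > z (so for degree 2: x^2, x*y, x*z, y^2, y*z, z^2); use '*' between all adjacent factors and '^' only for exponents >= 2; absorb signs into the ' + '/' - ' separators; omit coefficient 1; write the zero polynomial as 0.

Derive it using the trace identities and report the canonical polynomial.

y^4*z - x*y^3 - 3*y^2*z + 2*x*y + z

trace(a b^2) = trace(b)*trace(a b) - trace(a) = y*z - x
trace(a b^3) = trace(b)*trace(a b^2) - trace(a b) = y^2*z - x*y - z
use: trace(b a b^3) = trace(b)*trace(a b^3) - trace(a b^2) = y^3*z - x*y^2 - 2*y*z + x
trace(b^3 a b^2) = trace(b)*trace(b a b^3) - trace(b a b^2) = y^4*z - x*y^3 - 3*y^2*z + 2*x*y + z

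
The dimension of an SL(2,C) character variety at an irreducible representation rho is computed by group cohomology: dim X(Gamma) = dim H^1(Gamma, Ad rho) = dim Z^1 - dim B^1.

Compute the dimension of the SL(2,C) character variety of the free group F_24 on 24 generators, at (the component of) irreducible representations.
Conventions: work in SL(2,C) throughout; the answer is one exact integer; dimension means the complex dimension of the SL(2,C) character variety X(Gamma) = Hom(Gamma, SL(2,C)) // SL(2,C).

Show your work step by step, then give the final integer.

69

Here Gamma is free of rank 24 — no relator constrains a cocycle.
Z^1(Gamma, Ad rho) = (sl_2)^24: a cocycle is a free choice of one sl_2 vector per generator, so dim Z^1 = 3*24 = 72.
At an irreducible rho the centralizer of the image in sl_2 is 0, so the coboundary map sl_2 -> Z^1 is injective: dim B^1 = 3.
dim X = dim H^1 = dim Z^1 - dim B^1 = 72 - 3 = 69.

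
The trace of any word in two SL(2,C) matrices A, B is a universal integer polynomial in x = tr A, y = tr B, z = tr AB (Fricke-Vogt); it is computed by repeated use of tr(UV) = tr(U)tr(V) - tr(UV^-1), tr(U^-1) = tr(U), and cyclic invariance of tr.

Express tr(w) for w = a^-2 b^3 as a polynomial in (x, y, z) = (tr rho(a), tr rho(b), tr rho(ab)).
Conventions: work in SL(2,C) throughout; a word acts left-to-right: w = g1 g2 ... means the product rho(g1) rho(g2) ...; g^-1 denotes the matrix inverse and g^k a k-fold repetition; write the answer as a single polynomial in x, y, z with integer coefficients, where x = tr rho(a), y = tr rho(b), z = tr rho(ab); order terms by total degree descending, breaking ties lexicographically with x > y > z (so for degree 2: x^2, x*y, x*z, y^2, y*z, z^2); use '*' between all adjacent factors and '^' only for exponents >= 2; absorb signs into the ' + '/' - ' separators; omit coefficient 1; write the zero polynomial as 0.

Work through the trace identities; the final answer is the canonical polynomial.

tr(b^2) = tr(b) * tr(b) - tr(1)   [square of b] = y^2 - 2
tr(b^3) = tr(b) * tr(b^2) - tr(b)   [square of b] = y^3 - 3*y
tr(a b^2) = tr(b) * tr(a b) - tr(a)   [square of b] = y*z - x
apply: tr(b^3 a) = tr(b) * tr(a b^2) - tr(a b)   [square of b] = y^2*z - x*y - z
tr(b^3 a^-1) = tr(b^3) * tr(a) - tr(b^3 a)   [inverse elimination on a] = x*y^3 - y^2*z - 2*x*y + z
use: tr(a^-2 b^3) = tr(b^3 a^-1) * tr(a) - tr(b^3)   [inverse elimination on a] = x^2*y^3 - x*y^2*z - 2*x^2*y - y^3 + x*z + 3*y

x^2*y^3 - x*y^2*z - 2*x^2*y - y^3 + x*z + 3*y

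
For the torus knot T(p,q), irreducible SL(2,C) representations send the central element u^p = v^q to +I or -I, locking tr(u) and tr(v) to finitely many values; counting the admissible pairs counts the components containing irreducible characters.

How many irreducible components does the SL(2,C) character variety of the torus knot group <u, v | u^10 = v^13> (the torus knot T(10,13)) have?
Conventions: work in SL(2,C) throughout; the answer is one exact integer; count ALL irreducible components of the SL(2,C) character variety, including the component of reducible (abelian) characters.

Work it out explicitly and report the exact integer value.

For T(10,13): irreducibility forces the central element u^10 = v^13 to one of +I, -I.
On an irreducible component, tr(u) is locked at 2*cos(pi*alpha/10) for some alpha in 1..9, and tr(v) at 2*cos(pi*beta/13) for some beta in 1..12.
Consistency of u^10 = (-1)^alpha I with v^13 = (-1)^beta I forces alpha = beta (mod 2).
Enumerate parity-matched pairs: 5*6 odd-odd plus 4*6 even-even gives 54.
Total: 54 irreducible-character components + 1 reducible (abelian) component = 55.

55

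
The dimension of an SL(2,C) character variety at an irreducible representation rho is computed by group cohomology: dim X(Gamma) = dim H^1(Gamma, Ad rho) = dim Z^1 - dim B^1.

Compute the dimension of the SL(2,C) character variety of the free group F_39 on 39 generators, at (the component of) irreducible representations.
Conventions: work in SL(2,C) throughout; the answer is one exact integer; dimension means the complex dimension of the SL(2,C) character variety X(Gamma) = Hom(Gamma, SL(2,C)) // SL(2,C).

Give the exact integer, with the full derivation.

114

The free group F_39: 39 generators, no relators.
A cocycle picks one sl_2 vector per generator freely, giving dim Z^1 = 3*39 = 117.
dim B^1 = 3: the coboundary map is injective because an irreducible image has centralizer 0 in sl_2.
dim H^1 = 117 - 3 = 114, which is dim X.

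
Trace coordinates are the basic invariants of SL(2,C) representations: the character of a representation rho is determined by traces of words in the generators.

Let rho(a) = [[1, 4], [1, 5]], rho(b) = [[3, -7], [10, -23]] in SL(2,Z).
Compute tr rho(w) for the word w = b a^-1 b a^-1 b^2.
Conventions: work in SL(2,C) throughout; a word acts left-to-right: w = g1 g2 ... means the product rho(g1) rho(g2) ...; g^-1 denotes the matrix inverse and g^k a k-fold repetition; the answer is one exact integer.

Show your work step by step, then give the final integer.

rho(b) = [[3, -7], [10, -23]]
... * rho(a^-1) = [[5, -4], [-1, 1]]  ->  [[22, -19], [73, -63]]
... * rho(b) = [[3, -7], [10, -23]]  ->  [[-124, 283], [-411, 938]]
... * rho(a^-1) = [[5, -4], [-1, 1]]  ->  [[-903, 779], [-2993, 2582]]
... * rho(b) = [[3, -7], [10, -23]]  ->  [[5081, -11596], [16841, -38435]]
... * rho(b) = [[3, -7], [10, -23]]  ->  [[-100717, 231141], [-333827, 766118]]
tr = -100717 + 766118 = 665401

665401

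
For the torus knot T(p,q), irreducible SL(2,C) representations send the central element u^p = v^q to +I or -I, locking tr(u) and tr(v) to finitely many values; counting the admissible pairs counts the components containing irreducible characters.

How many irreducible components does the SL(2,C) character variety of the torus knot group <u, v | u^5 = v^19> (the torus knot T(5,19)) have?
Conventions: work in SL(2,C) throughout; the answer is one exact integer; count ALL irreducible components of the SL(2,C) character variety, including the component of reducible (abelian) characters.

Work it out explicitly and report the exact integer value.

37

In the torus knot group T(5,19), u^5 = v^19 is central, so an irreducible representation sends it to +I or -I (Schur).
So on each irreducible component the traces are pinned: tr(u) = 2*cos(pi*alpha/5) with 1 <= alpha <= 4, tr(v) = 2*cos(pi*beta/19) with 1 <= beta <= 18.
The two central values (-1)^alpha I and (-1)^beta I must be the same matrix, so alpha and beta share a parity.
Counting: 2 odd alphas x 9 odd betas + 2 even alphas x 9 even betas = 18 + 18 = 36.
components with irreducible characters: 36; plus the single component of reducible (abelian) characters: total 37.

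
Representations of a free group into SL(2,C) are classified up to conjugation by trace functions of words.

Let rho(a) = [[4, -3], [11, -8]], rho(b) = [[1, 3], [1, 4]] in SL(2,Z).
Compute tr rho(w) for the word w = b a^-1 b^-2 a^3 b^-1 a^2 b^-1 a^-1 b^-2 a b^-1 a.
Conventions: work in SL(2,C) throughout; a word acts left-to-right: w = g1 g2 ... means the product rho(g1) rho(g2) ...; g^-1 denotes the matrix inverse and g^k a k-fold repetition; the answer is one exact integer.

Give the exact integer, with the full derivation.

3108149834

rho(b) = [[1, 3], [1, 4]]
... * rho(a^-1) = [[-8, 3], [-11, 4]]  ->  [[-41, 15], [-52, 19]]
... * rho(b^-1) = [[4, -3], [-1, 1]]  ->  [[-179, 138], [-227, 175]]
... * rho(b^-1) = [[4, -3], [-1, 1]]  ->  [[-854, 675], [-1083, 856]]
... * rho(a) = [[4, -3], [11, -8]]  ->  [[4009, -2838], [5084, -3599]]
... * rho(a) = [[4, -3], [11, -8]]  ->  [[-15182, 10677], [-19253, 13540]]
... * rho(a) = [[4, -3], [11, -8]]  ->  [[56719, -39870], [71928, -50561]]
... * rho(b^-1) = [[4, -3], [-1, 1]]  ->  [[266746, -210027], [338273, -266345]]
... * rho(a) = [[4, -3], [11, -8]]  ->  [[-1243313, 879978], [-1576703, 1115941]]
... * rho(a) = [[4, -3], [11, -8]]  ->  [[4706506, -3309885], [5968539, -4197419]]
... * rho(b^-1) = [[4, -3], [-1, 1]]  ->  [[22135909, -17429403], [28071575, -22103036]]
... * rho(a^-1) = [[-8, 3], [-11, 4]]  ->  [[14636161, -3309885], [18560796, -4197419]]
... * rho(b^-1) = [[4, -3], [-1, 1]]  ->  [[61854529, -47218368], [78440603, -59879807]]
... * rho(b^-1) = [[4, -3], [-1, 1]]  ->  [[294636484, -232781955], [373642219, -295201616]]
... * rho(a) = [[4, -3], [11, -8]]  ->  [[-1382055569, 978346188], [-1752648900, 1240686271]]
... * rho(b^-1) = [[4, -3], [-1, 1]]  ->  [[-6506568464, 5124512895], [-8251281871, 6498632971]]
... * rho(a) = [[4, -3], [11, -8]]  ->  [[30343367989, -21476397768], [38479835197, -27235218155]]
tr = 30343367989 + -27235218155 = 3108149834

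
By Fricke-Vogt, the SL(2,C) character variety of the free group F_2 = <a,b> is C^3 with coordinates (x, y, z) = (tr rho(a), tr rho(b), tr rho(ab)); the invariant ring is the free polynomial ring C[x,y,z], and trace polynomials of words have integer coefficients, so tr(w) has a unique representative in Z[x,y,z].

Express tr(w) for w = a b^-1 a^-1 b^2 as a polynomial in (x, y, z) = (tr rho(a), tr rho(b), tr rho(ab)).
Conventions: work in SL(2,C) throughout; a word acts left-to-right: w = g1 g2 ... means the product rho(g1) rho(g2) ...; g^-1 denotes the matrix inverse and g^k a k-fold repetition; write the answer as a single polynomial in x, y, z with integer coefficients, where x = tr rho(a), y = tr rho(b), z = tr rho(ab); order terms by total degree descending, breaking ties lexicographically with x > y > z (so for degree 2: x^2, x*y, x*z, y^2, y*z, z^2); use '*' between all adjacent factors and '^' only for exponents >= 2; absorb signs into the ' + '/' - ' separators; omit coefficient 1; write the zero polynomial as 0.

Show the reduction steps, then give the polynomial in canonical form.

trace(b^2) = trace(b)*trace(b) - trace(1) = y^2 - 2
trace(b a b) = trace(b)*trace(a b) - trace(a) = y*z - x
trace(b^2 a b) = trace(b)*trace(b a b) - trace(b a) = y^2*z - x*y - z
trace(a b a b) = trace(b a)*trace(b a) - trace(1) = z^2 - 2
trace(a b a) = trace(a)*trace(b a) - trace(b) = x*z - y
trace(b^2 a b a) = trace(b)*trace(a b a b) - trace(a b a) = y*z^2 - x*z - y
trace(a^-1 b^2 a b) = trace(b^2 a b)*trace(a) - trace(b^2 a b a) = x*y^2*z - x^2*y - y*z^2 + y
trace(a b^-1 a^-1 b^2) = trace(a^-1 b^2 a)*trace(b) - trace(a^-1 b^2 a b) = -x*y^2*z + x^2*y + y^3 + y*z^2 - 3*y

-x*y^2*z + x^2*y + y^3 + y*z^2 - 3*y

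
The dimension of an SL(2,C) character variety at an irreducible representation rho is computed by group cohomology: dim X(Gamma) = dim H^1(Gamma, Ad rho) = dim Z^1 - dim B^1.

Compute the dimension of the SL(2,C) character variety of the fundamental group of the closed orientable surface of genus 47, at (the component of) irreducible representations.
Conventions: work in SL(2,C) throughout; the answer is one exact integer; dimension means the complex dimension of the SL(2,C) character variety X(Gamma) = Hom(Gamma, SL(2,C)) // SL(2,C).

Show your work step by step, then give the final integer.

276

The genus-47 surface group: 2g = 94 generators, one relator prod [a_i, b_i].
Unconstrained cocycle data is one sl_2 vector per generator (282 dimensions), cut by the relator condition d_2(z) = 0.
At an irreducible rho, H^2 = coker(d_2) vanishes (Poincare duality: H^2 is dual to H^0 = invariants = 0), so d_2 is surjective onto sl_2 and dim Z^1 = 282 - 3 = 279.
dim B^1 = 3 (coboundaries, injective at irreducible rho).
dim H^1 = 279 - 3 = 276 = dim X.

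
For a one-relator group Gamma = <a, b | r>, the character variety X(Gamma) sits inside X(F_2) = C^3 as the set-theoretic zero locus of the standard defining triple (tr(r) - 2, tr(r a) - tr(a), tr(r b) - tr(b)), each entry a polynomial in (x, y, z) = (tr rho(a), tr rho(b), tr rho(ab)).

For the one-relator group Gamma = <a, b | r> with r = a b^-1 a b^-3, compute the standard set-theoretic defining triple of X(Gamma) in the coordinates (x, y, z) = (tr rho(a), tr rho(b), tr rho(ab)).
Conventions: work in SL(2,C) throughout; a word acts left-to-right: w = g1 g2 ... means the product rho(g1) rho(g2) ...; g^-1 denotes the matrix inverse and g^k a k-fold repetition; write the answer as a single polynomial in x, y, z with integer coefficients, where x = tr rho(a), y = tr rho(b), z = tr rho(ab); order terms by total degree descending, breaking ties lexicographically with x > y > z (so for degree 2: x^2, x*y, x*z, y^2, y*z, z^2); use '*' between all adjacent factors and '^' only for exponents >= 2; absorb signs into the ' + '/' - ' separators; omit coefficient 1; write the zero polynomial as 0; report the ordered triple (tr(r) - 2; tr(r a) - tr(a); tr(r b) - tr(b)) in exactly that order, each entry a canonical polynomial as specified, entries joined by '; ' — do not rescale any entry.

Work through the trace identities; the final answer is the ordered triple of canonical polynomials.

x^2*y^4 - 2*x*y^3*z - 2*x^2*y^2 + y^2*z^2 + 3*x*y*z - y^2 - z^2; x^3*y^4 - 2*x^2*y^3*z - 2*x^3*y^2 - x*y^4 + x*y^2*z^2 + 3*x^2*y*z + y^3*z + 2*x*y^2 - x*z^2 - 2*y*z; x^2*y^3 - 2*x*y^2*z - x^2*y + y*z^2 + x*z - 2*y

next, tr(a^2) = tr(a)*tr(a) - tr(1)  (reduce the a square) = x^2 - 2
and tr(a^2 b) = tr(a)*tr(b a) - tr(b)  (reduce the a square) = x*z - y
tr(a b^-1 a) = tr(a^2)*tr(b) - tr(a^2 b)  (eliminate b^-1) = x^2*y - x*z - y
next, tr(a b a b) = tr(b a)*tr(b a) - tr(1)  (split on b) = z^2 - 2
next, tr(a b^-1 a b) = tr(a b a)*tr(b) - tr(a b a b)  (eliminate b^-1) = x*y*z - y^2 - z^2 + 2
and tr(b^-1 a b^-1 a) = tr(a b^-1 a)*tr(b) - tr(a b^-1 a b)  (eliminate b^-1) = x^2*y^2 - 2*x*y*z + z^2 - 2
tr(b^-1 a b^-1 a b^-1) = tr(b^-1 a b^-1 a)*tr(b) - tr(b^-1 a b^-1 a b)  (eliminate b^-1) = x^2*y^3 - 2*x*y^2*z - x^2*y + y*z^2 + x*z - y
next, tr(a b^-1 a b^-3) = tr(b^-1 a b^-1 a b^-1)*tr(b) - tr(b^-1 a b^-1 a)  (eliminate b^-1) = x^2*y^4 - 2*x*y^3*z - 2*x^2*y^2 + y^2*z^2 + 3*x*y*z - y^2 - z^2 + 2
next, tr(a^3) = tr(a)*tr(a^2) - tr(a) = x^3 - 3*x
and tr(a^3 b) = tr(a)*tr(a b a) - tr(a b) = x^2*z - x*y - z
next, tr(a^3 b^-1) = tr(a^3)*tr(b) - tr(a^3 b) = x^3*y - x^2*z - 2*x*y + z
and tr(b^-1 a^3 b^-1) = tr(a^3 b^-1)*tr(b) - tr(a^3) = x^3*y^2 - x^2*y*z - x^3 - 2*x*y^2 + y*z + 3*x
and tr(a b^-3 a^2) = tr(b^-1 a^3 b^-1)*tr(b) - tr(b^-1 a^3) = x^3*y^3 - x^2*y^2*z - 2*x^3*y - 2*x*y^3 + x^2*z + y^2*z + 5*x*y - z
next, tr(b a b) = tr(b)*tr(a b) - tr(a) = y*z - x
next, tr(a^2 b a b) = tr(a)*tr(b a b a) - tr(b a b) = x*z^2 - y*z - x
and tr(a^2 b a b^-1) = tr(a^2 b a)*tr(b) - tr(a^2 b a b) = x^2*y*z - x*y^2 - x*z^2 + x
tr(a^2 b a b^-2) = tr(a^2 b a b^-1)*tr(b) - tr(a^2 b a) = x^2*y^2*z - x*y^3 - x*y*z^2 - x^2*z + 2*x*y + z
next, tr(a b^-3 a^2 b) = tr(a^2 b a b^-2)*tr(b) - tr(a^2 b a b^-1) = x^2*y^3*z - x*y^4 - x*y^2*z^2 - 2*x^2*y*z + 3*x*y^2 + x*z^2 + y*z - x
and tr(a b^-1 a b^-3 a) = tr(a b^-3 a^2)*tr(b) - tr(a b^-3 a^2 b) = x^3*y^4 - 2*x^2*y^3*z - 2*x^3*y^2 - x*y^4 + x*y^2*z^2 + 3*x^2*y*z + y^3*z + 2*x*y^2 - x*z^2 - 2*y*z + x
assemble the triple (tr(r) - 2; tr(r a) - x; tr(r b) - y)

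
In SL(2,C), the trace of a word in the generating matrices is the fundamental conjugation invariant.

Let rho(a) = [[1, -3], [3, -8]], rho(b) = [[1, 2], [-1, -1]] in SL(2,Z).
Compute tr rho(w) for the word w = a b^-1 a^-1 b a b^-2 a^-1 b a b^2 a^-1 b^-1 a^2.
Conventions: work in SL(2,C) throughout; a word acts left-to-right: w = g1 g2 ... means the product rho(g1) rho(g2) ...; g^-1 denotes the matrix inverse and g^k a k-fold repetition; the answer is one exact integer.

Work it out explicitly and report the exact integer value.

17759

rho(a) = [[1, -3], [3, -8]]
... * rho(b^-1) = [[-1, -2], [1, 1]]  ->  [[-4, -5], [-11, -14]]
... * rho(a^-1) = [[-8, 3], [-3, 1]]  ->  [[47, -17], [130, -47]]
... * rho(b) = [[1, 2], [-1, -1]]  ->  [[64, 111], [177, 307]]
... * rho(a) = [[1, -3], [3, -8]]  ->  [[397, -1080], [1098, -2987]]
... * rho(b^-1) = [[-1, -2], [1, 1]]  ->  [[-1477, -1874], [-4085, -5183]]
... * rho(b^-1) = [[-1, -2], [1, 1]]  ->  [[-397, 1080], [-1098, 2987]]
... * rho(a^-1) = [[-8, 3], [-3, 1]]  ->  [[-64, -111], [-177, -307]]
... * rho(b) = [[1, 2], [-1, -1]]  ->  [[47, -17], [130, -47]]
... * rho(a) = [[1, -3], [3, -8]]  ->  [[-4, -5], [-11, -14]]
... * rho(b) = [[1, 2], [-1, -1]]  ->  [[1, -3], [3, -8]]
... * rho(b) = [[1, 2], [-1, -1]]  ->  [[4, 5], [11, 14]]
... * rho(a^-1) = [[-8, 3], [-3, 1]]  ->  [[-47, 17], [-130, 47]]
... * rho(b^-1) = [[-1, -2], [1, 1]]  ->  [[64, 111], [177, 307]]
... * rho(a) = [[1, -3], [3, -8]]  ->  [[397, -1080], [1098, -2987]]
... * rho(a) = [[1, -3], [3, -8]]  ->  [[-2843, 7449], [-7863, 20602]]
tr = -2843 + 20602 = 17759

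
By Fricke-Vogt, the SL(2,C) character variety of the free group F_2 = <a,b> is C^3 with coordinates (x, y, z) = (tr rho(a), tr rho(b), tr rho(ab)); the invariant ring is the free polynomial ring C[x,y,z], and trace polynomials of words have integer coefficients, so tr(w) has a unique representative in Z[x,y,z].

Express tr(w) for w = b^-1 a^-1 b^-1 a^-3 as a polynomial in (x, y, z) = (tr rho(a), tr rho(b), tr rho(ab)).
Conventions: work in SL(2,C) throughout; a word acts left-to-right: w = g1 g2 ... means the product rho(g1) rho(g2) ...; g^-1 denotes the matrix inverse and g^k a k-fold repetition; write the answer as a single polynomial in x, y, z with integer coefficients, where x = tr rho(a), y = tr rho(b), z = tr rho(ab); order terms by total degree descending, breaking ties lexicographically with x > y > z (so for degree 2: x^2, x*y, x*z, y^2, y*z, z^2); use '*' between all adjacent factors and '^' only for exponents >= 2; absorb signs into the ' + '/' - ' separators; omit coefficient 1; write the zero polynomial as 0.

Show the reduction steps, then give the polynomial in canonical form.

reduce: trace(a^-1) = trace(a) = x
trace(a^-1 b) = trace(b) * trace(a) - trace(b a) = x*y - z
so trace(b^-1 a^-1) = trace(a^-1) * trace(b) - trace(a^-1 b) = z
trace(a^-1 b^-1 a^-1) = trace(b^-1 a^-1) * trace(a) - trace(b^-1) = x*z - y
trace(b a b) = trace(b) * trace(a b) - trace(a) = y*z - x
reduce: trace(b a b a) = trace(a b) * trace(a b) - trace(1) = z^2 - 2
trace(a^-1 b a b) = trace(b a b) * trace(a) - trace(b a b a) = x*y*z - x^2 - z^2 + 2
trace(b^-1 a^-1 b a) = trace(a^-1 b a) * trace(b) - trace(a^-1 b a b) = -x*y*z + x^2 + y^2 + z^2 - 2
trace(a^-1 b^-1 a^-1 b) = trace(b^-1 a^-1 b) * trace(a) - trace(b^-1 a^-1 b a) = x*y*z - y^2 - z^2 + 2
trace(a^-1 b^-1 a^-1 b^-1) = trace(a^-1 b^-1 a^-1) * trace(b) - trace(a^-1 b^-1 a^-1 b) = z^2 - 2
reduce: trace(a^-2 b^-1 a^-1 b^-1) = trace(a^-1 b^-1 a^-1 b^-1) * trace(a) - trace(a^-1 b^-1 a^-1 b^-1 a) = x*z^2 - y*z - x
reduce: trace(b^-1 a^-1 b^-1 a^-3) = trace(a^-2 b^-1 a^-1 b^-1) * trace(a) - trace(a^-2 b^-1 a^-1 b^-1 a) = x^2*z^2 - x*y*z - x^2 - z^2 + 2

x^2*z^2 - x*y*z - x^2 - z^2 + 2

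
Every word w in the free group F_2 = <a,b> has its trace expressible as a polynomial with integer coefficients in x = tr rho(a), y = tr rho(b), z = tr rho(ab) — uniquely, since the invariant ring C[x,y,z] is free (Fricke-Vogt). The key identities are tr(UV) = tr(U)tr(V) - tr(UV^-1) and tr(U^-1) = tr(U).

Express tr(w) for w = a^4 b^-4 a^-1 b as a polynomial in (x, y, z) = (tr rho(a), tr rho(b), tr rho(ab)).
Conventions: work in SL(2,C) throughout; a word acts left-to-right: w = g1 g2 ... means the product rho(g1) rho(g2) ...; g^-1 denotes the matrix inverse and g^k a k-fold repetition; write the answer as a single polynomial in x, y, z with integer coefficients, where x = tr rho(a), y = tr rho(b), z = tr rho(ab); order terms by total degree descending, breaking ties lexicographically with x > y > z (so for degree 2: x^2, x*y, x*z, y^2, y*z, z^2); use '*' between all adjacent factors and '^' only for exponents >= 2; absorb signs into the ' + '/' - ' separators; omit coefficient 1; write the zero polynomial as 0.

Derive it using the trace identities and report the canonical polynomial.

-x^4*y^4*z + x^5*y^3 + x^3*y^5 + x^3*y^3*z^2 + 2*x^4*y^2*z + 2*x^2*y^4*z - 2*x^5*y - 7*x^3*y^3 - 2*x^3*y*z^2 - 2*x*y^5 - 2*x*y^3*z^2 - 5*x^2*y^2*z + 10*x^3*y + 10*x*y^3 + 4*x*y*z^2 + x^2*z + y^2*z - 11*x*y - z

tr(a^2) = tr(a) tr(a) - tr(1) = x^2 - 2
and tr(a^3) = tr(a) tr(a^2) - tr(a) = x^3 - 3*x
and tr(a^4) = tr(a) tr(a^3) - tr(a^2) = x^4 - 4*x^2 + 2
tr(b a^2) = tr(a) tr(b a) - tr(b) = x*z - y
tr(a^2 b a) = tr(a) tr(b a^2) - tr(b a) = x^2*z - x*y - z
tr(a^4 b) = tr(a) tr(a^2 b a) - tr(a^2 b) = x^3*z - x^2*y - 2*x*z + y
next, tr(a^4 b^-1) = tr(a^4) tr(b) - tr(a^4 b) = x^4*y - x^3*z - 3*x^2*y + 2*x*z + y
tr(a^4 b^-2) = tr(a^4 b^-1) tr(b) - tr(a^4) = x^4*y^2 - x^3*y*z - x^4 - 3*x^2*y^2 + 2*x*y*z + 4*x^2 + y^2 - 2
tr(a^4 b^-3) = tr(a^4 b^-2) tr(b) - tr(a^4 b^-1) = x^4*y^3 - x^3*y^2*z - 2*x^4*y - 3*x^2*y^3 + x^3*z + 2*x*y^2*z + 7*x^2*y + y^3 - 2*x*z - 3*y
next, tr(a b a^4) = tr(a) tr(a b a^3) - tr(a b a^2) = x^4*z - x^3*y - 3*x^2*z + 2*x*y + z
tr(b a b a) = tr(b a) tr(b a) - tr(1)   [split at repeated b] = z^2 - 2
tr(b a b) = tr(b) tr(a b) - tr(a) = y*z - x
tr(b a b a^2) = tr(a) tr(b a b a) - tr(b a b) = x*z^2 - y*z - x
tr(a^2 b a b a) = tr(a) tr(b a b a^2) - tr(b a b a) = x^2*z^2 - x*y*z - x^2 - z^2 + 2
and tr(a b a^4 b) = tr(a) tr(a^2 b a b a) - tr(a^2 b a b) = x^3*z^2 - x^2*y*z - x^3 - 2*x*z^2 + y*z + 3*x
tr(b^-1 a b a^4) = tr(a b a^4) tr(b) - tr(a b a^4 b) = x^4*y*z - x^3*y^2 - x^3*z^2 - 2*x^2*y*z + x^3 + 2*x*y^2 + 2*x*z^2 - 3*x
tr(b^-1 a b a^4 b^-1) = tr(b^-1 a b a^4) tr(b) - tr(b^-1 a b a^4 b) = x^4*y^2*z - x^3*y^3 - x^3*y*z^2 - x^4*z - 2*x^2*y^2*z + 2*x^3*y + 2*x*y^3 + 2*x*y*z^2 + 3*x^2*z - 5*x*y - z
tr(b^-3 a b a^4) = tr(b^-1 a b a^4 b^-1) tr(b) - tr(b^-1 a b a^4) = x^4*y^3*z - x^3*y^4 - x^3*y^2*z^2 - 2*x^4*y*z - 2*x^2*y^3*z + 3*x^3*y^2 + x^3*z^2 + 2*x*y^4 + 2*x*y^2*z^2 + 5*x^2*y*z - x^3 - 7*x*y^2 - 2*x*z^2 - y*z + 3*x
next, tr(b a^4 b^-4 a) = tr(b^-3 a b a^4) tr(b) - tr(b^-3 a b a^4 b) = x^4*y^4*z - x^3*y^5 - x^3*y^3*z^2 - 3*x^4*y^2*z - 2*x^2*y^4*z + 4*x^3*y^3 + 2*x^3*y*z^2 + 2*x*y^5 + 2*x*y^3*z^2 + x^4*z + 7*x^2*y^2*z - 3*x^3*y - 9*x*y^3 - 4*x*y*z^2 - 3*x^2*z - y^2*z + 8*x*y + z
and tr(a^4 b^-4 a^-1 b) = tr(b a^4 b^-4) tr(a) - tr(b a^4 b^-4 a) = -x^4*y^4*z + x^5*y^3 + x^3*y^5 + x^3*y^3*z^2 + 2*x^4*y^2*z + 2*x^2*y^4*z - 2*x^5*y - 7*x^3*y^3 - 2*x^3*y*z^2 - 2*x*y^5 - 2*x*y^3*z^2 - 5*x^2*y^2*z + 10*x^3*y + 10*x*y^3 + 4*x*y*z^2 + x^2*z + y^2*z - 11*x*y - z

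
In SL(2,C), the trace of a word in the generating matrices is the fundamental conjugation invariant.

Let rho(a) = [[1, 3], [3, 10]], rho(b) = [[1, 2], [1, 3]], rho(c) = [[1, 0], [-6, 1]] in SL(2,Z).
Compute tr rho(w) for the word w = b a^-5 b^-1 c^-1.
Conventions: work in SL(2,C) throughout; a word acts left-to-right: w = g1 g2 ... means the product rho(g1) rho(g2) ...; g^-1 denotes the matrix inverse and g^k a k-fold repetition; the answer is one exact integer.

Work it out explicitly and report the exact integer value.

-616615

rho(b) = [[1, 2], [1, 3]]
... * rho(a^-1) = [[10, -3], [-3, 1]]  ->  [[4, -1], [1, 0]]
... * rho(a^-1) = [[10, -3], [-3, 1]]  ->  [[43, -13], [10, -3]]
... * rho(a^-1) = [[10, -3], [-3, 1]]  ->  [[469, -142], [109, -33]]
... * rho(a^-1) = [[10, -3], [-3, 1]]  ->  [[5116, -1549], [1189, -360]]
... * rho(a^-1) = [[10, -3], [-3, 1]]  ->  [[55807, -16897], [12970, -3927]]
... * rho(b^-1) = [[3, -2], [-1, 1]]  ->  [[184318, -128511], [42837, -29867]]
... * rho(c^-1) = [[1, 0], [6, 1]]  ->  [[-586748, -128511], [-136365, -29867]]
tr = -586748 + -29867 = -616615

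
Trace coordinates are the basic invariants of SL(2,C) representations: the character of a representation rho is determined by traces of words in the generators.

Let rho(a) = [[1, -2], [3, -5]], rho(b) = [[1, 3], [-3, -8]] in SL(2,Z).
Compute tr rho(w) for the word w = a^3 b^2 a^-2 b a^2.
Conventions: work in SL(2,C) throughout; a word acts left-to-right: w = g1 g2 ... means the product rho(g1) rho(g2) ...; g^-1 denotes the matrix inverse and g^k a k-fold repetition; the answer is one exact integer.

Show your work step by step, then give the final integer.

rho(a) = [[1, -2], [3, -5]]
... * rho(a) = [[1, -2], [3, -5]]  ->  [[-5, 8], [-12, 19]]
... * rho(a) = [[1, -2], [3, -5]]  ->  [[19, -30], [45, -71]]
... * rho(b) = [[1, 3], [-3, -8]]  ->  [[109, 297], [258, 703]]
... * rho(b) = [[1, 3], [-3, -8]]  ->  [[-782, -2049], [-1851, -4850]]
... * rho(a^-1) = [[-5, 2], [-3, 1]]  ->  [[10057, -3613], [23805, -8552]]
... * rho(a^-1) = [[-5, 2], [-3, 1]]  ->  [[-39446, 16501], [-93369, 39058]]
... * rho(b) = [[1, 3], [-3, -8]]  ->  [[-88949, -250346], [-210543, -592571]]
... * rho(a) = [[1, -2], [3, -5]]  ->  [[-839987, 1429628], [-1988256, 3383941]]
... * rho(a) = [[1, -2], [3, -5]]  ->  [[3448897, -5468166], [8163567, -12943193]]
tr = 3448897 + -12943193 = -9494296

-9494296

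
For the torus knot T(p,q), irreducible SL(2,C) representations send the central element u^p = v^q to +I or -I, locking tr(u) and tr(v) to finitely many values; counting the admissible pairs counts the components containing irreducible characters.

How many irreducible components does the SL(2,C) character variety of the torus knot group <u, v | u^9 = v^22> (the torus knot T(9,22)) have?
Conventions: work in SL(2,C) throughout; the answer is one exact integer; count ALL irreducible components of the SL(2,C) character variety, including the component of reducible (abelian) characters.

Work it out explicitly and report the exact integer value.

For T(9,22): irreducibility forces the central element u^9 = v^22 to one of +I, -I.
So on each irreducible component the traces are pinned: tr(u) = 2*cos(pi*alpha/9) with 1 <= alpha <= 8, tr(v) = 2*cos(pi*beta/22) with 1 <= beta <= 21.
Consistency of u^9 = (-1)^alpha I with v^22 = (-1)^beta I forces alpha = beta (mod 2).
Counting: 4 odd alphas x 11 odd betas + 4 even alphas x 10 even betas = 44 + 40 = 84.
Total: 84 irreducible-character components + 1 reducible (abelian) component = 85.

85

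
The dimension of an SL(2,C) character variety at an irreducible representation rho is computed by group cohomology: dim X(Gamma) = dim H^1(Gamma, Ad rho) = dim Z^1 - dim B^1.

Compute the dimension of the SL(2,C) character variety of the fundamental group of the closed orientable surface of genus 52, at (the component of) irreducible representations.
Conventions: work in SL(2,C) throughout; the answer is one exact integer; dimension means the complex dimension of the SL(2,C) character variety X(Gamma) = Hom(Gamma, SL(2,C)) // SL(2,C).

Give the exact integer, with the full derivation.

306

The genus-52 surface group: 2g = 104 generators, one relator prod [a_i, b_i].
A cocycle assigns one sl_2 vector per generator subject to the relator condition d_2(z) = 0: dim of the unconstrained space is 3*2g = 312.
At an irreducible rho, H^2 = coker(d_2) vanishes (Poincare duality: H^2 is dual to H^0 = invariants = 0), so d_2 is surjective onto sl_2 and dim Z^1 = 312 - 3 = 309.
Coboundaries contribute dim B^1 = 3 (injective at irreducible rho).
Hence dim X = 309 - 3 = 306.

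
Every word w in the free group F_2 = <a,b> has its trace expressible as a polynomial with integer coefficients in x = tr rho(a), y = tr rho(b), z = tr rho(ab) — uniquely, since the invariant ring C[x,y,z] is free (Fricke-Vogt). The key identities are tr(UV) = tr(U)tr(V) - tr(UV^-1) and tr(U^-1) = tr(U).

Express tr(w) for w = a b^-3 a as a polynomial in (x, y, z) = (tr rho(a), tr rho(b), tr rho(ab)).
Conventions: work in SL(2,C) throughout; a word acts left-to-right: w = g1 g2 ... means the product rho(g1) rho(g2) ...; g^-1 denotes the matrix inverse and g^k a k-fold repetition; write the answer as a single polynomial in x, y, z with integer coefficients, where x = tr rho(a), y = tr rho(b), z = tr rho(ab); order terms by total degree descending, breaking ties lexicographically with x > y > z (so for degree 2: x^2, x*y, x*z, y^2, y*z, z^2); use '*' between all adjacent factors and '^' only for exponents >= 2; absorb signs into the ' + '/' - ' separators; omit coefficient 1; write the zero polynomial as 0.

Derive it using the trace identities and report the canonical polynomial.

reduce: trace(a^2) = trace(a)*trace(a) - trace(1)   [square of a] = x^2 - 2
reduce: trace(a^2 b) = trace(a)*trace(b a) - trace(b)   [square of a] = x*z - y
trace(a^2 b^-1) = trace(a^2)*trace(b) - trace(a^2 b)   [inverse elimination on b] = x^2*y - x*z - y
reduce: trace(a^2 b^-2) = trace(a^2 b^-1)*trace(b) - trace(a^2)   [inverse elimination on b] = x^2*y^2 - x*y*z - x^2 - y^2 + 2
trace(a b^-3 a) = trace(a^2 b^-2)*trace(b) - trace(a^2 b^-1)   [inverse elimination on b] = x^2*y^3 - x*y^2*z - 2*x^2*y - y^3 + x*z + 3*y

x^2*y^3 - x*y^2*z - 2*x^2*y - y^3 + x*z + 3*y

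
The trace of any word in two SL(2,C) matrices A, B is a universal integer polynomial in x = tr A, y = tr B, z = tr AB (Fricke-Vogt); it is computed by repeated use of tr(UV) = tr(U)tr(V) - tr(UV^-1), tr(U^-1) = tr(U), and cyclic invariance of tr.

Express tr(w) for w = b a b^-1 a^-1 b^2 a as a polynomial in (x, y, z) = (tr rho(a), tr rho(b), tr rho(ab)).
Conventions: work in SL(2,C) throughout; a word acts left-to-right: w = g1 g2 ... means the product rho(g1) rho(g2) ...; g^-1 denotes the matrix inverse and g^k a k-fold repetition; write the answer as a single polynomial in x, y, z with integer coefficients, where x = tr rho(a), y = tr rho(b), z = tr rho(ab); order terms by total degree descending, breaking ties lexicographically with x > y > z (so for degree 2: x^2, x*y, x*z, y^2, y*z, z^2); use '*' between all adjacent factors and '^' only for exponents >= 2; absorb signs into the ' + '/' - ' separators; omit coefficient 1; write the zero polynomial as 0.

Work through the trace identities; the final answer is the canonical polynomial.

-x*y^2*z^2 + x^2*y*z + y^3*z + y*z^3 - 3*y*z - x

trace(b a b a) = trace(b a)*trace(b a) - trace(1)  (split on b) = z^2 - 2
trace(b a b) = trace(b)*trace(a b) - trace(a)  (reduce the b square) = y*z - x
trace(a b a^2 b) = trace(a)*trace(b a b a) - trace(b a b)  (reduce the a square) = x*z^2 - y*z - x
trace(b a^2) = trace(a)*trace(b a) - trace(b)  (reduce the a square) = x*z - y
trace(a b a^2) = trace(a)*trace(b a^2) - trace(b a)  (reduce the a square) = x^2*z - x*y - z
trace(a b^2 a b a) = trace(b)*trace(a b a^2 b) - trace(a b a^2)  (reduce the b square) = x*y*z^2 - x^2*z - y^2*z + z
trace(a b a b a b) = trace(a b)*trace(a b a b) - trace(a^-1 b^-1)  (split on a) = z^3 - 3*z
trace(a b^2 a b a b) = trace(b)*trace(a b a b a b) - trace(a b a b a)  (reduce the b square) = y*z^3 - x*z^2 - 2*y*z + x
trace(b^2 a b a b^-1 a) = trace(a b^2 a b a)*trace(b) - trace(a b^2 a b a b)  (eliminate b^-1) = x*y^2*z^2 - x^2*y*z - y^3*z - y*z^3 + x*z^2 + 3*y*z - x
trace(b a b^-1 a^-1 b^2 a) = trace(b^2 a b a b^-1)*trace(a) - trace(b^2 a b a b^-1 a)  (eliminate a^-1) = -x*y^2*z^2 + x^2*y*z + y^3*z + y*z^3 - 3*y*z - x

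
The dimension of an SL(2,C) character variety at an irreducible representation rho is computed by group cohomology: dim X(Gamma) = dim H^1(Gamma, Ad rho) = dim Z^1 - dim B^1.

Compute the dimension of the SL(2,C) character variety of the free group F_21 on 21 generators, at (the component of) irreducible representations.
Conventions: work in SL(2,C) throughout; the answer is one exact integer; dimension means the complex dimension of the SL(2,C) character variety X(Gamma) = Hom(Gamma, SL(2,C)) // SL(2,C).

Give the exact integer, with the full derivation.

The free group F_21: 21 generators, no relators.
So Z^1 = (sl_2)^21 in full: dim Z^1 = 63.
At an irreducible rho the centralizer of the image in sl_2 is 0, so the coboundary map sl_2 -> Z^1 is injective: dim B^1 = 3.
dim H^1 = 63 - 3 = 60, which is dim X.

60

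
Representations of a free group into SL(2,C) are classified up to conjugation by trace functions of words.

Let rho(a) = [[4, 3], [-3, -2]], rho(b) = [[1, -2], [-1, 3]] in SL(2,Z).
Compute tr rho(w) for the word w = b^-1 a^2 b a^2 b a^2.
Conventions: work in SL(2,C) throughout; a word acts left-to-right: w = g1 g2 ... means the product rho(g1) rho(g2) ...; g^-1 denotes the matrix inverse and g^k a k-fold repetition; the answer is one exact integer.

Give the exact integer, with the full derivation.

rho(b^-1) = [[3, 2], [1, 1]]
... * rho(a) = [[4, 3], [-3, -2]]  ->  [[6, 5], [1, 1]]
... * rho(a) = [[4, 3], [-3, -2]]  ->  [[9, 8], [1, 1]]
... * rho(b) = [[1, -2], [-1, 3]]  ->  [[1, 6], [0, 1]]
... * rho(a) = [[4, 3], [-3, -2]]  ->  [[-14, -9], [-3, -2]]
... * rho(a) = [[4, 3], [-3, -2]]  ->  [[-29, -24], [-6, -5]]
... * rho(b) = [[1, -2], [-1, 3]]  ->  [[-5, -14], [-1, -3]]
... * rho(a) = [[4, 3], [-3, -2]]  ->  [[22, 13], [5, 3]]
... * rho(a) = [[4, 3], [-3, -2]]  ->  [[49, 40], [11, 9]]
tr = 49 + 9 = 58

58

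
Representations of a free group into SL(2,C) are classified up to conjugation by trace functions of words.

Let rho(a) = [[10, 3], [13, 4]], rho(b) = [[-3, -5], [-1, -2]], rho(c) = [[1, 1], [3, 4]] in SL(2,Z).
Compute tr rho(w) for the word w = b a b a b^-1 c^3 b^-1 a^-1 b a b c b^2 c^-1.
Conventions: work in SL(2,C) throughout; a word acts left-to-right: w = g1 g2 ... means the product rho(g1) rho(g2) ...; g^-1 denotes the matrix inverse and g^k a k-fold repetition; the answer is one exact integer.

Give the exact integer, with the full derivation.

rho(b) = [[-3, -5], [-1, -2]]
... * rho(a) = [[10, 3], [13, 4]]  ->  [[-95, -29], [-36, -11]]
... * rho(b) = [[-3, -5], [-1, -2]]  ->  [[314, 533], [119, 202]]
... * rho(a) = [[10, 3], [13, 4]]  ->  [[10069, 3074], [3816, 1165]]
... * rho(b^-1) = [[-2, 5], [1, -3]]  ->  [[-17064, 41123], [-6467, 15585]]
... * rho(c) = [[1, 1], [3, 4]]  ->  [[106305, 147428], [40288, 55873]]
... * rho(c) = [[1, 1], [3, 4]]  ->  [[548589, 696017], [207907, 263780]]
... * rho(c) = [[1, 1], [3, 4]]  ->  [[2636640, 3332657], [999247, 1263027]]
... * rho(b^-1) = [[-2, 5], [1, -3]]  ->  [[-1940623, 3185229], [-735467, 1207154]]
... * rho(a^-1) = [[4, -3], [-13, 10]]  ->  [[-49170469, 37674159], [-18634870, 14277941]]
... * rho(b) = [[-3, -5], [-1, -2]]  ->  [[109837248, 170504027], [41626669, 64618468]]
... * rho(a) = [[10, 3], [13, 4]]  ->  [[3314924831, 1011527852], [1256306774, 383353879]]
... * rho(b) = [[-3, -5], [-1, -2]]  ->  [[-10956302345, -18597679859], [-4152274201, -7048241628]]
... * rho(c) = [[1, 1], [3, 4]]  ->  [[-66749341922, -85347021781], [-25296999085, -32345240713]]
... * rho(b) = [[-3, -5], [-1, -2]]  ->  [[285595047547, 504440753172], [108236237968, 191175476851]]
... * rho(b) = [[-3, -5], [-1, -2]]  ->  [[-1361225895813, -2436856744079], [-515884190755, -923532143542]]
... * rho(c^-1) = [[4, -1], [-3, 1]]  ->  [[1865666648985, -1075630848266], [707059667606, -407647952787]]
tr = 1865666648985 + -407647952787 = 1458018696198

1458018696198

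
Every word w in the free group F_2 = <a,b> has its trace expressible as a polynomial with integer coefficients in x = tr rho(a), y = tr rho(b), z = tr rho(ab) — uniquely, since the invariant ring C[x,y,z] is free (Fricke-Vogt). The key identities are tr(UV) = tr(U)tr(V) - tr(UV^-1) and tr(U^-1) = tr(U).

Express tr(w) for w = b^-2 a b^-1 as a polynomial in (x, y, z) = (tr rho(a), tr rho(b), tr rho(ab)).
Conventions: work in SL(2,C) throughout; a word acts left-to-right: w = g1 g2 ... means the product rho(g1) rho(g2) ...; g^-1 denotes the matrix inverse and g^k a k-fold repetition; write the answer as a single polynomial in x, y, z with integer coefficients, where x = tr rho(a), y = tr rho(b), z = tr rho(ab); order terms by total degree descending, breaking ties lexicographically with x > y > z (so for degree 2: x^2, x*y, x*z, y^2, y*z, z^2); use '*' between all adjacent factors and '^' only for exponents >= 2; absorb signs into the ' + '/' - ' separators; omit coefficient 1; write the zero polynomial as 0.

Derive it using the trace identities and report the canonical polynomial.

x*y^3 - y^2*z - 2*x*y + z

so tr(a b^-1) = tr(a)*tr(b) - tr(a b) = x*y - z
so tr(a b^-2) = tr(a b^-1)*tr(b) - tr(a) = x*y^2 - y*z - x
reduce: tr(b^-2 a b^-1) = tr(a b^-2)*tr(b) - tr(a b^-1) = x*y^3 - y^2*z - 2*x*y + z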